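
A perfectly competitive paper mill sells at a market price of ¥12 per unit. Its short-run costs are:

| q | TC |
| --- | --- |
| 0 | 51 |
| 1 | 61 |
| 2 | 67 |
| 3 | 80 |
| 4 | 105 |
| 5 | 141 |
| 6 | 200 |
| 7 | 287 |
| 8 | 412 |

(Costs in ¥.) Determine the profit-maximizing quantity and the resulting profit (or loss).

q = 2; profit = -¥43

Tabulate TR − TC: q=0: -51; q=1: -49; q=2: -43; q=3: -44; q=4: -57; q=5: -81; q=6: -128; q=7: -203; q=8: -316.
Profit is maximized at q = 2. AVC there is 16/2 = ¥8 ≤ P, so producing beats shutting down (which would give -¥51).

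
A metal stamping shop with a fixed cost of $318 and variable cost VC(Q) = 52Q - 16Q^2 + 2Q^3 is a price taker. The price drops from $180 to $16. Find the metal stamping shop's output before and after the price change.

Output falls from 8 to 0 (the firm shuts down)

MC = 52 - 32Q + 6Q^2; the shutdown threshold is min AVC = $20 (at Q = 4).
With P = $180 above the shutdown price, P = MC gives Q = 8.
At P = $16 < min AVC = $20, price no longer covers variable cost at any output, so the firm shuts down: Q = 0.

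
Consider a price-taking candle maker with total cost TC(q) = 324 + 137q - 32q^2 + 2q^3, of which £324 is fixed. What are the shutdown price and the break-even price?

AVC = 137 - 32q + 2q^2; minimized at q = 8, giving min AVC = £9. That is the shutdown price.
ATC = 324/q + 137 - 32q + 2q^2. Setting dATC/dq = −324/q^2 − 32 + 4q = 0 gives q = 9 (since 4·9^3 − 32·9^2 = 324).
min ATC = 324/9 + 137 − 32·9 + 2·9^2 = £47. That is the break-even price.
Between these two prices the firm operates at a loss; above £47 it earns a profit.

Shutdown price = £9; break-even price = £47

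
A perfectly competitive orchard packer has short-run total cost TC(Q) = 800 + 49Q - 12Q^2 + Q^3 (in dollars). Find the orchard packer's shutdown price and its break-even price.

AVC = 49 - 12Q + Q^2; minimized at Q = 6, giving min AVC = $13. That is the shutdown price.
ATC = 800/Q + 49 - 12Q + Q^2. Setting dATC/dQ = −800/Q^2 − 12 + 2Q = 0 gives Q = 10 (since 2·10^3 − 12·10^2 = 800).
min ATC = 800/10 + 49 − 12·10 + 10^2 = $109. That is the break-even price.
Between these two prices the firm operates at a loss; above $109 it earns a profit.

Shutdown price = $13; break-even price = $109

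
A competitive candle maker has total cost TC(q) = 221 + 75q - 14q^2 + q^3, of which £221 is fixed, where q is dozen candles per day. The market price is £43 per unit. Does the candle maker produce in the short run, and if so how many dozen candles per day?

Variable cost is VC = 75q - 14q^2 + q^3, so AVC = VC/q = 75 - 14q + q^2 and MC = dTC/dq = 75 - 28q + 3q^2.
The AVC parabola has its vertex at q = 14/2 = 7, where AVC = 75 - 14·7 + 7^2 = £26.
Because £43 ≥ £26, revenue can cover variable cost; the firm operates.
Solving P = MC: 32 - 28q + 3q^2 = 0 ⇒ q = 4/3 or 8. On the upward-sloping branch, q* = 8.
Check: AVC at q = 8 is £27 ≤ P, so revenue covers variable cost.
Profit = P·q − TC = 43·8 − 437 = -£93, a loss, but smaller than the £221 fixed cost the firm would lose by shutting down.

Produce at q = 8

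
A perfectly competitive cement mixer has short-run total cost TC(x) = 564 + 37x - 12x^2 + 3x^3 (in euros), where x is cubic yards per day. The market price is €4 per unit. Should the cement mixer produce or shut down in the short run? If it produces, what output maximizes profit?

Variable cost is VC = 37x - 12x^2 + 3x^3, so AVC = VC/x = 37 - 12x + 3x^2 and MC = dTC/dx = 37 - 24x + 9x^2.
The AVC parabola has its vertex at x = 12/6 = 2, where AVC = 37 - 12·2 + 3·2^2 = €25.
With P < min AVC (€4 < €25), every unit sold adds to the loss.
Shutting down limits the loss to fixed cost, €564.

Shut down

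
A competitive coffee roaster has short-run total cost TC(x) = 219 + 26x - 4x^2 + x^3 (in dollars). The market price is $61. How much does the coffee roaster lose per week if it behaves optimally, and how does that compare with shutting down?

Profit = -$69 at x = 5

AVC = 26 - 4x + x^2; min AVC = $22 at x = 2. Since P = $61 ≥ min AVC, the firm produces.
With MC = 26 - 8x + 3x^2, P = MC on the upward-sloping part at x* = 5.
TR = 61·5 = 305. TC = 219 + 155 = 374. Profit = 305 − 374 = -$69.
Shutting down would mean losing the fixed cost of $219, so operating at a loss of $69 is better by $150.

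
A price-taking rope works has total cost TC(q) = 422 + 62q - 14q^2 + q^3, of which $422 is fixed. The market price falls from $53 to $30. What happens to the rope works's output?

Output falls from 9 to 8

MC = 62 - 28q + 3q^2; the shutdown threshold is min AVC = $13 (at q = 7).
With P = $53 above the shutdown price, P = MC gives q = 9.
At P = $30 ≥ min AVC, set P = MC: q = 8. The firm stays open but cuts output.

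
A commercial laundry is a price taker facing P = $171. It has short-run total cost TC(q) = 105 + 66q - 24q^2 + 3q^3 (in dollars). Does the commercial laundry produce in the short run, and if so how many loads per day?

Produce at q = 7

Strip out fixed cost: VC = 66q - 24q^2 + 3q^3. Then AVC = 66 - 24q + 3q^2 and MC = 66 - 48q + 9q^2.
AVC is minimized where dAVC/dq = -24 + 6q = 0, at q = 4; min AVC = 66 - 24·4 + 3·4^2 = $18.
Since P = $171 ≥ min AVC = $18, price covers variable cost and the firm should produce.
P = MC gives -105 - 48q + 9q^2 = 0, with roots -5/3 and 7. Take the larger (rising MC): q* = 7.
Check: AVC at q = 7 is $45 ≤ P, so revenue covers variable cost.
Profit = P·q − TC = 171·7 − 420 = $777.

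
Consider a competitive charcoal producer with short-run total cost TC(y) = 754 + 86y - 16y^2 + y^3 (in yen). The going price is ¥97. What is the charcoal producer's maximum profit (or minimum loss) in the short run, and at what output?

AVC = 86 - 16y + y^2; min AVC = ¥22 at y = 8. Since P = ¥97 ≥ min AVC, the firm produces.
MC = 86 - 32y + 3y^2. Setting P = MC and taking the root on the rising branch gives y* = 11.
TR = 97·11 = 1067. TC = 754 + 341 = 1095. Profit = 1067 − 1095 = -¥28.
Shutting down would mean losing the fixed cost of ¥754, so operating at a loss of ¥28 is better by ¥726.

Profit = -¥28 at y = 11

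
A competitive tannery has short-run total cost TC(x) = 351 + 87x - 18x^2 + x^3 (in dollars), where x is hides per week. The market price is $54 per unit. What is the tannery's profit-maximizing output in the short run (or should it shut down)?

From TC, MC = TC'(x) = 87 - 36x + 3x^2 and AVC = VC/x = 87 - 18x + x^2.
AVC is minimized where dAVC/dx = -18 + 2x = 0, at x = 9; min AVC = 87 - 18·9 + 9^2 = $6.
Since P = $54 ≥ min AVC = $6, price covers variable cost and the firm should produce.
Set P = MC: 54 = 87 - 36x + 3x^2 → 33 - 36x + 3x^2 = 0. The roots are x = 1 and x = 11; the profit-maximizing output is on the rising part of MC, so x* = 11.
Check: AVC at x = 11 is $10 ≤ P, so revenue covers variable cost.
Profit = P·x − TC = 54·11 − 461 = $133.

Produce at x = 11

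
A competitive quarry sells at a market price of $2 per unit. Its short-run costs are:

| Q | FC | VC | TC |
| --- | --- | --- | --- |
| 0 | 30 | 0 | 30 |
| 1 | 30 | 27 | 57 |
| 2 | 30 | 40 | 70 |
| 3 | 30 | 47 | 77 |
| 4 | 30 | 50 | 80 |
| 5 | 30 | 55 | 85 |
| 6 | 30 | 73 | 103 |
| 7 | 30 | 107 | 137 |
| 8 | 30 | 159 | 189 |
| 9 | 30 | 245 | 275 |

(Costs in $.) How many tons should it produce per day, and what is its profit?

Tabulate TR − TC: Q=0: -30; Q=1: -55; Q=2: -66; Q=3: -71; Q=4: -72; Q=5: -75; Q=6: -91; Q=7: -123; Q=8: -173; Q=9: -257.
Profit is highest at Q = 0. Equivalently, the lowest AVC in the table is 55/5 ≈ $11 at Q = 5, and P = $2 falls below it — price never covers variable cost, so the firm shuts down and loses only its fixed cost.

Q = 0 (shut down); profit = -$30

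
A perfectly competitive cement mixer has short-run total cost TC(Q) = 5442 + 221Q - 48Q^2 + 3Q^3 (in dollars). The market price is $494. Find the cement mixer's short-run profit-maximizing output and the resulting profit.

AVC = 221 - 48Q + 3Q^2 has its minimum $29 at Q = 8; price $494 clears that bar, so the firm operates.
With MC = 221 - 96Q + 9Q^2, P = MC on the upward-sloping part at Q* = 13.
TR = 494·13 = 6422. TC = 5442 + 1352 = 6794. Profit = 6422 − 6794 = -$372.
Shutting down would mean losing the fixed cost of $5442, so operating at a loss of $372 is better by $5070.

Profit = -$372 at Q = 13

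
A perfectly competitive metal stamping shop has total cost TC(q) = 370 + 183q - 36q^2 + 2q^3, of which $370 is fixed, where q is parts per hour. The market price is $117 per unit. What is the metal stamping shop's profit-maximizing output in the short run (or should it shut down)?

Variable cost is VC = 183q - 36q^2 + 2q^3, so AVC = VC/q = 183 - 36q + 2q^2 and MC = dTC/dq = 183 - 72q + 6q^2.
AVC is minimized where dAVC/dq = -36 + 4q = 0, at q = 9; min AVC = 183 - 36·9 + 2·9^2 = $21.
Since P = $117 ≥ min AVC = $21, price covers variable cost and the firm should produce.
P = MC gives 66 - 72q + 6q^2 = 0, with roots 1 and 11. Take the larger (rising MC): q* = 11.
Check: AVC at q = 11 is $29 ≤ P, so revenue covers variable cost.
Profit = P·q − TC = 117·11 − 689 = $598.

Produce at q = 11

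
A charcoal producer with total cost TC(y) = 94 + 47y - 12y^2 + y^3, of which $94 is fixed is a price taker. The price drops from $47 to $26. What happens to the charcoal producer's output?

Output falls from 8 to 7

MC = 47 - 24y + 3y^2; the shutdown threshold is min AVC = $11 (at y = 6).
At P = $47 ≥ min AVC, set P = MC on the rising branch: y = 8.
At P = $26 ≥ min AVC, set P = MC: y = 7. The firm stays open but cuts output.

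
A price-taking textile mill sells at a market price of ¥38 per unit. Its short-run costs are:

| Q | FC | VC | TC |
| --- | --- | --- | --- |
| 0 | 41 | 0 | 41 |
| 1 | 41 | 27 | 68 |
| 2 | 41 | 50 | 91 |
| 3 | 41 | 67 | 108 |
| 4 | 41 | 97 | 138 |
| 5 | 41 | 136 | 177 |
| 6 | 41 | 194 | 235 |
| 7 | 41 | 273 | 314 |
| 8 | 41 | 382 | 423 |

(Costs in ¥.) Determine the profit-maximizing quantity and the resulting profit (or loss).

Compute π = P·Q − TC at each output: Q=0: -41; Q=1: -30; Q=2: -15; Q=3: 6; Q=4: 14; Q=5: 13; Q=6: -7; Q=7: -48; Q=8: -119.
Profit is maximized at Q = 4. AVC there is 97/4 = ¥24.25 ≤ P, so producing beats shutting down (which would give -¥41).

Q = 4; profit = ¥14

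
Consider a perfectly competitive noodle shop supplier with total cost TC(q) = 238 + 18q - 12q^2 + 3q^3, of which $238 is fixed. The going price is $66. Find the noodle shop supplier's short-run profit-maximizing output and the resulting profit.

AVC = 18 - 12q + 3q^2 has its minimum $6 at q = 2; price $66 clears that bar, so the firm operates.
MC = 18 - 24q + 9q^2. Setting P = MC and taking the root on the rising branch gives q* = 4.
TR = 66·4 = 264. TC = 238 + 72 = 310. Profit = 264 − 310 = -$46.
By producing, the firm covers all variable cost plus $192 of fixed cost; shutting down would lose the full $238.

Profit = -$46 at q = 4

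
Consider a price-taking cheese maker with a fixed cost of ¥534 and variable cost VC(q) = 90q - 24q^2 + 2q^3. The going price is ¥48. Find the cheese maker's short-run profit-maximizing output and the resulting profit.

AVC = 90 - 24q + 2q^2; min AVC = ¥18 at q = 6. Since P = ¥48 ≥ min AVC, the firm produces.
MC = 90 - 48q + 6q^2. Setting P = MC and taking the root on the rising branch gives q* = 7.
TR = 48·7 = 336. TC = 534 + 140 = 674. Profit = 336 − 674 = -¥338.
Shutting down would mean losing the fixed cost of ¥534, so operating at a loss of ¥338 is better by ¥196.

Profit = -¥338 at q = 7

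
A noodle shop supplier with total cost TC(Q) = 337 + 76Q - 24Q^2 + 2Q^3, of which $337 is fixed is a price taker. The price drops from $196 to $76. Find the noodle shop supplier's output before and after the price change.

AVC = 76 - 24Q + 2Q^2, minimized at Q = 6 where min AVC = $4. MC = 76 - 48Q + 6Q^2.
With P = $196 above the shutdown price, P = MC gives Q = 10.
At P = $76 ≥ min AVC, set P = MC: Q = 8. The firm stays open but cuts output.

Output falls from 10 to 8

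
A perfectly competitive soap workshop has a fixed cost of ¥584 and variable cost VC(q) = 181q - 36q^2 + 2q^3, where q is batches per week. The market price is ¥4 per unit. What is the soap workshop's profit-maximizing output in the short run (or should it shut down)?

From TC, MC = TC'(q) = 181 - 72q + 6q^2 and AVC = VC/q = 181 - 36q + 2q^2.
AVC is minimized where dAVC/dq = -36 + 4q = 0, at q = 9; min AVC = 181 - 36·9 + 2·9^2 = ¥19.
Since P = ¥4 < min AVC = ¥19, price fails to cover variable cost at any output.
The firm minimizes its loss by shutting down and losing only its fixed cost of ¥584.

Shut down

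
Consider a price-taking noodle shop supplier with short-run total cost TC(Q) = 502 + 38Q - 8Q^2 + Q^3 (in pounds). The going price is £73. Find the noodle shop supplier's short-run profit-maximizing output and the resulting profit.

AVC = 38 - 8Q + Q^2; min AVC = £22 at Q = 4. Since P = £73 ≥ min AVC, the firm produces.
MC = 38 - 16Q + 3Q^2. Setting P = MC and taking the root on the rising branch gives Q* = 7.
TR = 73·7 = 511. TC = 502 + 217 = 719. Profit = 511 − 719 = -£208.
By producing, the firm covers all variable cost plus £294 of fixed cost; shutting down would lose the full £502.

Profit = -£208 at Q = 7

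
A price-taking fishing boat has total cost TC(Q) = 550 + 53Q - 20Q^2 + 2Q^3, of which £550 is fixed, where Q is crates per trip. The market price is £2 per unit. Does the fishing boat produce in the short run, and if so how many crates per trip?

Shut down

From TC, MC = TC'(Q) = 53 - 40Q + 6Q^2 and AVC = VC/Q = 53 - 20Q + 2Q^2.
AVC is minimized where dAVC/dQ = -20 + 4Q = 0, at Q = 5; min AVC = 53 - 20·5 + 2·5^2 = £3.
Since P = £2 < min AVC = £3, price fails to cover variable cost at any output.
Best response: produce nothing and absorb the £550 fixed cost.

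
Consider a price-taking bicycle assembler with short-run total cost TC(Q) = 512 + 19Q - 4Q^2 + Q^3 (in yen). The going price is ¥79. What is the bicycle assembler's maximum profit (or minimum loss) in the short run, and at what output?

Profit = -¥224 at Q = 6

AVC = 19 - 4Q + Q^2; min AVC = ¥15 at Q = 2. Since P = ¥79 ≥ min AVC, the firm produces.
MC = 19 - 8Q + 3Q^2. Setting P = MC and taking the root on the rising branch gives Q* = 6.
TR = 79·6 = 474. TC = 512 + 186 = 698. Profit = 474 − 698 = -¥224.
That loss of ¥224 beats the ¥512 the firm would lose by shutting down; producing recovers ¥288 of fixed cost.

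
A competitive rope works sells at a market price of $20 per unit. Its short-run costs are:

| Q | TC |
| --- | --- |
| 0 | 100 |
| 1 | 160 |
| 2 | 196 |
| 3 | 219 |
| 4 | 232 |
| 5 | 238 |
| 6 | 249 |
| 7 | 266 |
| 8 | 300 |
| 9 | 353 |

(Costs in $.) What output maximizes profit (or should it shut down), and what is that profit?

Compute π = P·Q − TC at each output: Q=0: -100; Q=1: -140; Q=2: -156; Q=3: -159; Q=4: -152; Q=5: -138; Q=6: -129; Q=7: -126; Q=8: -140; Q=9: -173.
Profit is highest at Q = 0. Equivalently, the lowest AVC in the table is 166/7 ≈ $23.71 at Q = 7, and P = $20 falls below it — price never covers variable cost, so the firm shuts down and loses only its fixed cost.

Q = 0 (shut down); profit = -$100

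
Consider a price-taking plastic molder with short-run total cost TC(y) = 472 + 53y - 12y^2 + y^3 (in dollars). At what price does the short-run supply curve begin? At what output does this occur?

$17 per unit, at y = 6

The shutdown price is the minimum of AVC. VC = 53y - 12y^2 + y^3, so AVC = 53 - 12y + y^2.
At the minimum of AVC, MC = AVC. MC = 53 - 24y + 3y^2; setting MC = AVC gives 2y^2 - 12y = 0, so y = 6. min AVC = 17.
So the shutdown price is $17.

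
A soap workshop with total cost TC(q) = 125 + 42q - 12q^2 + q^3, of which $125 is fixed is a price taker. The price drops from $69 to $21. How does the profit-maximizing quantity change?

AVC = 42 - 12q + q^2, minimized at q = 6 where min AVC = $6. MC = 42 - 24q + 3q^2.
With P = $69 above the shutdown price, P = MC gives q = 9.
At P = $21 ≥ min AVC, set P = MC: q = 7. The firm stays open but cuts output.

Output falls from 9 to 7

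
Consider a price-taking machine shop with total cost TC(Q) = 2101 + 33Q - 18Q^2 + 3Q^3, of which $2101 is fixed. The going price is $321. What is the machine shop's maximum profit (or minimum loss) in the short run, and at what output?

AVC = 33 - 18Q + 3Q^2; min AVC = $6 at Q = 3. Since P = $321 ≥ min AVC, the firm produces.
MC = 33 - 36Q + 9Q^2. Setting P = MC and taking the root on the rising branch gives Q* = 8.
TR = 321·8 = 2568. TC = 2101 + 648 = 2749. Profit = 2568 − 2749 = -$181.
Shutting down would mean losing the fixed cost of $2101, so operating at a loss of $181 is better by $1920.

Profit = -$181 at Q = 8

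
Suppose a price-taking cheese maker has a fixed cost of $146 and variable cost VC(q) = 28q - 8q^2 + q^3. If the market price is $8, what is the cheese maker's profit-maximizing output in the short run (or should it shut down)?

Strip out fixed cost: VC = 28q - 8q^2 + q^3. Then AVC = 28 - 8q + q^2 and MC = 28 - 16q + 3q^2.
The AVC parabola has its vertex at q = 8/2 = 4, where AVC = 28 - 8·4 + 4^2 = $12.
Since P = $8 < min AVC = $12, price fails to cover variable cost at any output.
Shutting down limits the loss to fixed cost, $146.

Shut down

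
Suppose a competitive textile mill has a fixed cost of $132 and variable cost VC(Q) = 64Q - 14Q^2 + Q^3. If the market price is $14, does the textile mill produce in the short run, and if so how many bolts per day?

From TC, MC = TC'(Q) = 64 - 28Q + 3Q^2 and AVC = VC/Q = 64 - 14Q + Q^2.
AVC is minimized where dAVC/dQ = -14 + 2Q = 0, at Q = 7; min AVC = 64 - 14·7 + 7^2 = $15.
With P < min AVC ($14 < $15), every unit sold adds to the loss.
The firm minimizes its loss by shutting down and losing only its fixed cost of $132.

Shut down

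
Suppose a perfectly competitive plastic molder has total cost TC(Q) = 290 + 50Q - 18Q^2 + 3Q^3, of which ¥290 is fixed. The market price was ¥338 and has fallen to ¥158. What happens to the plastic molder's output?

MC = 50 - 36Q + 9Q^2; the shutdown threshold is min AVC = ¥23 (at Q = 3).
With P = ¥338 above the shutdown price, P = MC gives Q = 8.
At P = ¥158 ≥ min AVC, set P = MC: Q = 6. The firm stays open but cuts output.

Output falls from 8 to 6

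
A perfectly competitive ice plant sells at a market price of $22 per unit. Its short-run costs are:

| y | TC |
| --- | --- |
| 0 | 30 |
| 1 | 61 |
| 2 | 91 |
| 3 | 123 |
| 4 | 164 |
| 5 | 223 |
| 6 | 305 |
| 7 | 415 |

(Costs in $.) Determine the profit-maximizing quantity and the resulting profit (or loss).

Profit at each row (π = 22y − TC): y=0: -30; y=1: -39; y=2: -47; y=3: -57; y=4: -76; y=5: -113; y=6: -173; y=7: -261.
Profit is highest at y = 0. Equivalently, the lowest AVC in the table is 61/2 ≈ $30.50 at y = 2, and P = $22 falls below it — price never covers variable cost, so the firm shuts down and loses only its fixed cost.

y = 0 (shut down); profit = -$30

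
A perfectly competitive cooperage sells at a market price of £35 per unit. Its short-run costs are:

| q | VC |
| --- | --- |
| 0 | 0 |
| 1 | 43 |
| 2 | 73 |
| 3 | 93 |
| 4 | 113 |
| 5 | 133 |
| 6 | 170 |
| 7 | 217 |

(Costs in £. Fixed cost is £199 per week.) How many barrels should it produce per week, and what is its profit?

Tabulate TR − TC: q=0: -199; q=1: -207; q=2: -202; q=3: -187; q=4: -172; q=5: -157; q=6: -159; q=7: -171.
Profit is maximized at q = 5. AVC there is 133/5 = £26.60 ≤ P, so producing beats shutting down (which would give -£199).

q = 5; profit = -£157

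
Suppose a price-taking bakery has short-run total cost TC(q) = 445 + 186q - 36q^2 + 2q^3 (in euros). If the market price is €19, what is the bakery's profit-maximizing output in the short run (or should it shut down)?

Variable cost is VC = 186q - 36q^2 + 2q^3, so AVC = VC/q = 186 - 36q + 2q^2 and MC = dTC/dq = 186 - 72q + 6q^2.
AVC is minimized where dAVC/dq = -36 + 4q = 0, at q = 9; min AVC = 186 - 36·9 + 2·9^2 = €24.
P = €19 lies below min AVC = €24; no output level covers variable cost.
The firm minimizes its loss by shutting down and losing only its fixed cost of €445.

Shut down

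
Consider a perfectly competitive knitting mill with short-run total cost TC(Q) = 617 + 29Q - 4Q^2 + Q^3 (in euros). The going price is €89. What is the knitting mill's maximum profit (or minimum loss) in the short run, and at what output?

AVC = 29 - 4Q + Q^2 has its minimum €25 at Q = 2; price €89 clears that bar, so the firm operates.
With MC = 29 - 8Q + 3Q^2, P = MC on the upward-sloping part at Q* = 6.
TR = 89·6 = 534. TC = 617 + 246 = 863. Profit = 534 − 863 = -€329.
By producing, the firm covers all variable cost plus €288 of fixed cost; shutting down would lose the full €617.

Profit = -€329 at Q = 6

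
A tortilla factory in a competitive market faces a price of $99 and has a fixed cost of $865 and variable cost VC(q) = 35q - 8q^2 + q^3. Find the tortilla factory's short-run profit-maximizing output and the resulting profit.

Profit = -$353 at q = 8

AVC = 35 - 8q + q^2; min AVC = $19 at q = 4. Since P = $99 ≥ min AVC, the firm produces.
With MC = 35 - 16q + 3q^2, P = MC on the upward-sloping part at q* = 8.
TR = 99·8 = 792. TC = 865 + 280 = 1145. Profit = 792 − 1145 = -$353.
By producing, the firm covers all variable cost plus $512 of fixed cost; shutting down would lose the full $865.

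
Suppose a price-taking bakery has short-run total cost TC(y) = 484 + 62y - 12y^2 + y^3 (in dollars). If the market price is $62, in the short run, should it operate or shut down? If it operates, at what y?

Variable cost is VC = 62y - 12y^2 + y^3, so AVC = VC/y = 62 - 12y + y^2 and MC = dTC/dy = 62 - 24y + 3y^2.
The AVC parabola has its vertex at y = 12/2 = 6, where AVC = 62 - 12·6 + 6^2 = $26.
Since P = $62 ≥ min AVC = $26, price covers variable cost and the firm should produce.
Solving P = MC: -24y + 3y^2 = 0 ⇒ y = 0 or 8. On the upward-sloping branch, y* = 8.
Check: AVC at y = 8 is $30 ≤ P, so revenue covers variable cost.
Profit = P·y − TC = 62·8 − 724 = -$228, a loss, but smaller than the $484 fixed cost the firm would lose by shutting down.

Produce at y = 8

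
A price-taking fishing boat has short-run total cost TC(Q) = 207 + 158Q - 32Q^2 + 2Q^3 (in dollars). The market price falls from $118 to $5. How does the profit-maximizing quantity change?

Output falls from 10 to 0 (the firm shuts down)

MC = 158 - 64Q + 6Q^2; the shutdown threshold is min AVC = $30 (at Q = 8).
At P = $118 ≥ min AVC, set P = MC on the rising branch: Q = 10.
At P = $5 < min AVC = $30, price no longer covers variable cost at any output, so the firm shuts down: Q = 0.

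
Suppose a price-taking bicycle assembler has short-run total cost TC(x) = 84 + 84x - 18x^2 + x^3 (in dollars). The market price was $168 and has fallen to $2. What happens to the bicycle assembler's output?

MC = 84 - 36x + 3x^2; the shutdown threshold is min AVC = $3 (at x = 9).
With P = $168 above the shutdown price, P = MC gives x = 14.
At P = $2 < min AVC = $3, price no longer covers variable cost at any output, so the firm shuts down: x = 0.

Output falls from 14 to 0 (the firm shuts down)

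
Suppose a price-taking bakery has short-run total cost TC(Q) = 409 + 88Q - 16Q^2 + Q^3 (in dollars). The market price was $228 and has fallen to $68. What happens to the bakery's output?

Output falls from 14 to 10

MC = 88 - 32Q + 3Q^2; the shutdown threshold is min AVC = $24 (at Q = 8).
At P = $228 ≥ min AVC, set P = MC on the rising branch: Q = 14.
At P = $68 ≥ min AVC, set P = MC: Q = 10. The firm stays open but cuts output.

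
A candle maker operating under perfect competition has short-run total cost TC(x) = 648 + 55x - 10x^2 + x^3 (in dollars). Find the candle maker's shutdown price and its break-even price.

Shutdown price = $30; break-even price = $118

AVC = 55 - 10x + x^2; minimized at x = 5, giving min AVC = $30. That is the shutdown price.
ATC = 648/x + 55 - 10x + x^2. Setting dATC/dx = −648/x^2 − 10 + 2x = 0 gives x = 9 (since 2·9^3 − 10·9^2 = 648).
min ATC = 648/9 + 55 − 10·9 + 9^2 = $118. That is the break-even price.
Between these two prices the firm operates at a loss; above $118 it earns a profit.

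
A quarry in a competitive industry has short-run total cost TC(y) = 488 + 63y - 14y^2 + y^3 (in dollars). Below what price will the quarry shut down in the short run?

The firm shuts down when price falls below the minimum of average variable cost. AVC = VC/y = 63 - 14y + y^2.
dAVC/dy = -14 + 2y = 0 gives y = 7. min AVC = 63 - 14·7 + 7^2 = 14.
For P < $14 the firm produces nothing.

$14 per unit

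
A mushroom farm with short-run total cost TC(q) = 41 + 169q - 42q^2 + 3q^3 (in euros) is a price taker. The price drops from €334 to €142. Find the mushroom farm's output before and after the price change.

Output falls from 11 to 9

MC = 169 - 84q + 9q^2; the shutdown threshold is min AVC = €22 (at q = 7).
With P = €334 above the shutdown price, P = MC gives q = 11.
At P = €142 ≥ min AVC, set P = MC: q = 9. The firm stays open but cuts output.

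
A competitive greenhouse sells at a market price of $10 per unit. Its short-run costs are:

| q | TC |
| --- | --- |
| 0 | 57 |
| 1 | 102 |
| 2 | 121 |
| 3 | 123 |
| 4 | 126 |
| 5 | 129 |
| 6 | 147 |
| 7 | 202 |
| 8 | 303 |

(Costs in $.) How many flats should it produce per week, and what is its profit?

Compute π = P·q − TC at each output: q=0: -57; q=1: -92; q=2: -101; q=3: -93; q=4: -86; q=5: -79; q=6: -87; q=7: -132; q=8: -223.
Profit is highest at q = 0. Equivalently, the lowest AVC in the table is 72/5 ≈ $14.40 at q = 5, and P = $10 falls below it — price never covers variable cost, so the firm shuts down and loses only its fixed cost.

q = 0 (shut down); profit = -$57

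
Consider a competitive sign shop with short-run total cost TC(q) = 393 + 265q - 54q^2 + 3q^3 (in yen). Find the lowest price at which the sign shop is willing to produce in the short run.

The firm shuts down when price falls below the minimum of average variable cost. AVC = VC/q = 265 - 54q + 3q^2.
At the minimum of AVC, MC = AVC. MC = 265 - 108q + 9q^2; setting MC = AVC gives 6q^2 - 54q = 0, so q = 9. min AVC = 22.
The firm shuts down for any P below ¥22.

¥22 per unit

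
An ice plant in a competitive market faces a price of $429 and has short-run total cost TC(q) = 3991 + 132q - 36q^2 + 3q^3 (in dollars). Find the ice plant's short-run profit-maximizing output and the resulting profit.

Profit = -$361 at q = 11

AVC = 132 - 36q + 3q^2 has its minimum $24 at q = 6; price $429 clears that bar, so the firm operates.
MC = 132 - 72q + 9q^2. Setting P = MC and taking the root on the rising branch gives q* = 11.
TR = 429·11 = 4719. TC = 3991 + 1089 = 5080. Profit = 4719 − 5080 = -$361.
By producing, the firm covers all variable cost plus $3630 of fixed cost; shutting down would lose the full $3991.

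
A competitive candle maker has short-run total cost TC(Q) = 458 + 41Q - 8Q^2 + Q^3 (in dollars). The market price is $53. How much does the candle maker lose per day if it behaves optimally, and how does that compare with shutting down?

Profit = -$314 at Q = 6

AVC = 41 - 8Q + Q^2; min AVC = $25 at Q = 4. Since P = $53 ≥ min AVC, the firm produces.
With MC = 41 - 16Q + 3Q^2, P = MC on the upward-sloping part at Q* = 6.
TR = 53·6 = 318. TC = 458 + 174 = 632. Profit = 318 − 632 = -$314.
Shutting down would mean losing the fixed cost of $458, so operating at a loss of $314 is better by $144.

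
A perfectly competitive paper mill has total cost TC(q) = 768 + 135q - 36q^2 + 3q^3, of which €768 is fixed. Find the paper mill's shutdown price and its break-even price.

Shutdown price = €27; break-even price = €135

Shutdown price = min AVC. AVC = 135 - 36q + 3q^2, with vertex at q = 6 and minimum €27.
ATC = 768/q + 135 - 36q + 3q^2. Setting dATC/dq = −768/q^2 − 36 + 6q = 0 gives q = 8 (since 6·8^3 − 36·8^2 = 768).
min ATC = 768/8 + 135 − 36·8 + 3·8^2 = €135. That is the break-even price.
Between these two prices the firm operates at a loss; above €135 it earns a profit.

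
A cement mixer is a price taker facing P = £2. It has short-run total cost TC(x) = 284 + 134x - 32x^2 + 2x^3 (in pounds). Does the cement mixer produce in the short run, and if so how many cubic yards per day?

Shut down

Strip out fixed cost: VC = 134x - 32x^2 + 2x^3. Then AVC = 134 - 32x + 2x^2 and MC = 134 - 64x + 6x^2.
AVC hits its minimum where MC = AVC, at x = 8, giving min AVC = 134 - 32·8 + 2·8^2 = £6.
P = £2 lies below min AVC = £6; no output level covers variable cost.
Shutting down limits the loss to fixed cost, £284.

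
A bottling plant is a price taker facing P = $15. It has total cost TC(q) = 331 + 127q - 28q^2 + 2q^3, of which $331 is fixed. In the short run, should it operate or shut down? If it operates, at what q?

Strip out fixed cost: VC = 127q - 28q^2 + 2q^3. Then AVC = 127 - 28q + 2q^2 and MC = 127 - 56q + 6q^2.
The AVC parabola has its vertex at q = 28/4 = 7, where AVC = 127 - 28·7 + 2·7^2 = $29.
Since P = $15 < min AVC = $29, price fails to cover variable cost at any output.
Best response: produce nothing and absorb the $331 fixed cost.

Shut down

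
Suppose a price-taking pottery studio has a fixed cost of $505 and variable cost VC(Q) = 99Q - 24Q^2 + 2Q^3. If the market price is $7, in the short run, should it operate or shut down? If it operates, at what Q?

Strip out fixed cost: VC = 99Q - 24Q^2 + 2Q^3. Then AVC = 99 - 24Q + 2Q^2 and MC = 99 - 48Q + 6Q^2.
The AVC parabola has its vertex at Q = 24/4 = 6, where AVC = 99 - 24·6 + 2·6^2 = $27.
P = $7 lies below min AVC = $27; no output level covers variable cost.
Shutting down limits the loss to fixed cost, $505.

Shut down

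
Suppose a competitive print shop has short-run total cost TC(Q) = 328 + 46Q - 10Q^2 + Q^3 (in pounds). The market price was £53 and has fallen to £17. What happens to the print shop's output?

Output falls from 7 to 0 (the firm shuts down)

AVC = 46 - 10Q + Q^2, minimized at Q = 5 where min AVC = £21. MC = 46 - 20Q + 3Q^2.
With P = £53 above the shutdown price, P = MC gives Q = 7.
At P = £17 < min AVC = £21, price no longer covers variable cost at any output, so the firm shuts down: Q = 0.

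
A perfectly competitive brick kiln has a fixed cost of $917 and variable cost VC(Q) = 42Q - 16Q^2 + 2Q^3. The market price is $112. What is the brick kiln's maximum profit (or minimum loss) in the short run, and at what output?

Profit = -$329 at Q = 7

AVC = 42 - 16Q + 2Q^2 has its minimum $10 at Q = 4; price $112 clears that bar, so the firm operates.
MC = 42 - 32Q + 6Q^2. Setting P = MC and taking the root on the rising branch gives Q* = 7.
TR = 112·7 = 784. TC = 917 + 196 = 1113. Profit = 784 − 1113 = -$329.
That loss of $329 beats the $917 the firm would lose by shutting down; producing recovers $588 of fixed cost.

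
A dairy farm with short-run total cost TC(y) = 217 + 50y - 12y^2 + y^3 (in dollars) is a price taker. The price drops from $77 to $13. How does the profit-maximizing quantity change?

MC = 50 - 24y + 3y^2; the shutdown threshold is min AVC = $14 (at y = 6).
With P = $77 above the shutdown price, P = MC gives y = 9.
At P = $13 < min AVC = $14, price no longer covers variable cost at any output, so the firm shuts down: y = 0.

Output falls from 9 to 0 (the firm shuts down)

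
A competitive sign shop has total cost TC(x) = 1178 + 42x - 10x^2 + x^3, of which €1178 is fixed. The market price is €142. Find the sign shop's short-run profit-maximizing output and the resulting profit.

Profit = -€178 at x = 10

AVC = 42 - 10x + x^2; min AVC = €17 at x = 5. Since P = €142 ≥ min AVC, the firm produces.
With MC = 42 - 20x + 3x^2, P = MC on the upward-sloping part at x* = 10.
TR = 142·10 = 1420. TC = 1178 + 420 = 1598. Profit = 1420 − 1598 = -€178.
By producing, the firm covers all variable cost plus €1000 of fixed cost; shutting down would lose the full €1178.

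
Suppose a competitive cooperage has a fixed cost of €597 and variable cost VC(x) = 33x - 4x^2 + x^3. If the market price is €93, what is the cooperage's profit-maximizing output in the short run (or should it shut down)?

Variable cost is VC = 33x - 4x^2 + x^3, so AVC = VC/x = 33 - 4x + x^2 and MC = dTC/dx = 33 - 8x + 3x^2.
AVC hits its minimum where MC = AVC, at x = 2, giving min AVC = 33 - 4·2 + 2^2 = €29.
P = €93 exceeds min AVC = €29, so the firm stays open.
P = MC gives -60 - 8x + 3x^2 = 0, with roots -10/3 and 6. Take the larger (rising MC): x* = 6.
Check: AVC at x = 6 is €45 ≤ P, so revenue covers variable cost.
Profit = P·x − TC = 93·6 − 867 = -€309, a loss, but smaller than the €597 fixed cost the firm would lose by shutting down.

Produce at x = 6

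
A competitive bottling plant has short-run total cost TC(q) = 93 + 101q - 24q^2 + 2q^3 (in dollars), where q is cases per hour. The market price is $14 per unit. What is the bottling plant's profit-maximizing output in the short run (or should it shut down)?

Shut down

From TC, MC = TC'(q) = 101 - 48q + 6q^2 and AVC = VC/q = 101 - 24q + 2q^2.
AVC hits its minimum where MC = AVC, at q = 6, giving min AVC = 101 - 24·6 + 2·6^2 = $29.
With P < min AVC ($14 < $29), every unit sold adds to the loss.
Shutting down limits the loss to fixed cost, $93.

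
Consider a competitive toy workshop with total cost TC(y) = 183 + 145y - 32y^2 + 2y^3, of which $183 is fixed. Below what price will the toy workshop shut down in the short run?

Short-run supply begins at min AVC. From VC = 145y - 32y^2 + 2y^3, AVC = 145 - 32y + 2y^2.
dAVC/dy = -32 + 4y = 0 gives y = 8. min AVC = 145 - 32·8 + 2·8^2 = 17.
The firm shuts down for any P below $17.

$17 per unit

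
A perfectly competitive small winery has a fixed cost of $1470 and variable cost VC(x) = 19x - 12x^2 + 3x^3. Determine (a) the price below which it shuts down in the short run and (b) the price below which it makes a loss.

Shutdown price = min AVC. AVC = 19 - 12x + 3x^2, with vertex at x = 2 and minimum $7.
ATC = 1470/x + 19 - 12x + 3x^2. Setting dATC/dx = −1470/x^2 − 12 + 6x = 0 gives x = 7 (since 6·7^3 − 12·7^2 = 1470).
min ATC = 1470/7 + 19 − 12·7 + 3·7^2 = $292. That is the break-even price.
For $7 ≤ P < $292 the firm produces at a loss; below $7 it shuts down.

Shutdown price = $7; break-even price = $292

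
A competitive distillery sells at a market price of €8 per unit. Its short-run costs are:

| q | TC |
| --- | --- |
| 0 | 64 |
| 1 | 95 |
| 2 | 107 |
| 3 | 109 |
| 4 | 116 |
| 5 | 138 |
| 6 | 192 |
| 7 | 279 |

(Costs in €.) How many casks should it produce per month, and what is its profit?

q = 0 (shut down); profit = -€64

Profit at each row (π = 8q − TC): q=0: -64; q=1: -87; q=2: -91; q=3: -85; q=4: -84; q=5: -98; q=6: -144; q=7: -223.
Profit is highest at q = 0. Equivalently, the lowest AVC in the table is 52/4 ≈ €13 at q = 4, and P = €8 falls below it — price never covers variable cost, so the firm shuts down and loses only its fixed cost.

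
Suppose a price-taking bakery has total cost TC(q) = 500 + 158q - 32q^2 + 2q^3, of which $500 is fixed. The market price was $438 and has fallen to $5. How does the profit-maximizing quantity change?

Output falls from 14 to 0 (the firm shuts down)

MC = 158 - 64q + 6q^2; the shutdown threshold is min AVC = $30 (at q = 8).
At P = $438 ≥ min AVC, set P = MC on the rising branch: q = 14.
At P = $5 < min AVC = $30, price no longer covers variable cost at any output, so the firm shuts down: q = 0.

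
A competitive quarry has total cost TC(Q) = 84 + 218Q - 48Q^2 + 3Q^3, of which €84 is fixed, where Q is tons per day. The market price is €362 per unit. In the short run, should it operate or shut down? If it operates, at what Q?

From TC, MC = TC'(Q) = 218 - 96Q + 9Q^2 and AVC = VC/Q = 218 - 48Q + 3Q^2.
AVC is minimized where dAVC/dQ = -48 + 6Q = 0, at Q = 8; min AVC = 218 - 48·8 + 3·8^2 = €26.
Because €362 ≥ €26, revenue can cover variable cost; the firm operates.
Set P = MC: 362 = 218 - 96Q + 9Q^2 → -144 - 96Q + 9Q^2 = 0. The roots are Q = -4/3 and Q = 12; the profit-maximizing output is on the rising part of MC, so Q* = 12.
Check: AVC at Q = 12 is €74 ≤ P, so revenue covers variable cost.
Profit = P·Q − TC = 362·12 − 972 = €3372.

Produce at Q = 12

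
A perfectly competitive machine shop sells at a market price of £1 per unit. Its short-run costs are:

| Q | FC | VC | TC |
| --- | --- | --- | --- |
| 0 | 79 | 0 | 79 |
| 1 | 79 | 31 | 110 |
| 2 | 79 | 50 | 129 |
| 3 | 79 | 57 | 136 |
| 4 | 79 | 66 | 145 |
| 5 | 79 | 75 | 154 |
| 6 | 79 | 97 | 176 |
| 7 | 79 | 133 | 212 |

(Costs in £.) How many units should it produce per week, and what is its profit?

Q = 0 (shut down); profit = -£79

Tabulate TR − TC: Q=0: -79; Q=1: -109; Q=2: -127; Q=3: -133; Q=4: -141; Q=5: -149; Q=6: -170; Q=7: -205.
Profit is highest at Q = 0. Equivalently, the lowest AVC in the table is 75/5 ≈ £15 at Q = 5, and P = £1 falls below it — price never covers variable cost, so the firm shuts down and loses only its fixed cost.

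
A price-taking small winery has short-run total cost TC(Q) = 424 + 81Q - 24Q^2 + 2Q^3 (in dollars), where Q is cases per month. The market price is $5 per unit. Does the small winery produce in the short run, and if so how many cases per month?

Strip out fixed cost: VC = 81Q - 24Q^2 + 2Q^3. Then AVC = 81 - 24Q + 2Q^2 and MC = 81 - 48Q + 6Q^2.
The AVC parabola has its vertex at Q = 24/4 = 6, where AVC = 81 - 24·6 + 2·6^2 = $9.
P = $5 lies below min AVC = $9; no output level covers variable cost.
The firm minimizes its loss by shutting down and losing only its fixed cost of $424.

Shut down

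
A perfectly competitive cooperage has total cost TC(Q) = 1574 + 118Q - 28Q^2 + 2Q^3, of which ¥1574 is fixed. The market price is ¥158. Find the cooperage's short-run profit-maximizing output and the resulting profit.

Profit = -¥374 at Q = 10

AVC = 118 - 28Q + 2Q^2; min AVC = ¥20 at Q = 7. Since P = ¥158 ≥ min AVC, the firm produces.
MC = 118 - 56Q + 6Q^2. Setting P = MC and taking the root on the rising branch gives Q* = 10.
TR = 158·10 = 1580. TC = 1574 + 380 = 1954. Profit = 1580 − 1954 = -¥374.
By producing, the firm covers all variable cost plus ¥1200 of fixed cost; shutting down would lose the full ¥1574.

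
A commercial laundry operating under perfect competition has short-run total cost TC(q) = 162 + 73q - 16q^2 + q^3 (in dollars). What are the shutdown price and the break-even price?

AVC = 73 - 16q + q^2; minimized at q = 8, giving min AVC = $9. That is the shutdown price.
ATC = 162/q + 73 - 16q + q^2. Setting dATC/dq = −162/q^2 − 16 + 2q = 0 gives q = 9 (since 2·9^3 − 16·9^2 = 162).
min ATC = 162/9 + 73 − 16·9 + 9^2 = $28. That is the break-even price.
Between these two prices the firm operates at a loss; above $28 it earns a profit.

Shutdown price = $9; break-even price = $28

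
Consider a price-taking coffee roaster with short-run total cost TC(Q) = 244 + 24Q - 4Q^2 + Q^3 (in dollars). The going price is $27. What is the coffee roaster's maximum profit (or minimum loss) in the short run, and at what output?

AVC = 24 - 4Q + Q^2 has its minimum $20 at Q = 2; price $27 clears that bar, so the firm operates.
With MC = 24 - 8Q + 3Q^2, P = MC on the upward-sloping part at Q* = 3.
TR = 27·3 = 81. TC = 244 + 63 = 307. Profit = 81 − 307 = -$226.
By producing, the firm covers all variable cost plus $18 of fixed cost; shutting down would lose the full $244.

Profit = -$226 at Q = 3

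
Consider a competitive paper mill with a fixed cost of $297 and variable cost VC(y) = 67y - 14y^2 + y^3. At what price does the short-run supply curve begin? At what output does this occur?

$18 per unit, at y = 7

Short-run supply begins at min AVC. From VC = 67y - 14y^2 + y^3, AVC = 67 - 14y + y^2.
At the minimum of AVC, MC = AVC. MC = 67 - 28y + 3y^2; setting MC = AVC gives 2y^2 - 14y = 0, so y = 7. min AVC = 18.
The firm shuts down for any P below $18.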